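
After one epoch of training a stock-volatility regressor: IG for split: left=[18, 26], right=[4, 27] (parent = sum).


Parent = [22, 53], H_parent = 0.873
H_left = 0.976 (n=44), H_right = 0.5548 (n=31)
H_children = (44/75)·0.976 + (31/75)·0.5548 = 0.8019
IG = 0.873 - 0.8019 = 0.0711

0.0711


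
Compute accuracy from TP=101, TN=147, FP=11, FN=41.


Accuracy = (TP+TN)/(TP+TN+FP+FN)
= (101+147)/(300)
= 248/300 = 82.67%

82.67%


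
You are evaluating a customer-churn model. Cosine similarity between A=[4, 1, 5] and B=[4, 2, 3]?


A·B = 4·4 + 1·2 + 5·3 = 33
‖A‖ = √42 = 6.4807, ‖B‖ = √29 = 5.3852
cos = 33/(√42·√29) = 33/√1218 = 0.9456

0.9456


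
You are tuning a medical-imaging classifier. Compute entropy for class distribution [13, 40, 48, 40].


Probabilities: [13/141, 40/141, 48/141, 40/141] ≈ [0.0922, 0.2837, 0.3404, 0.2837]
H = -((13/141)·log₂(13/141) + (40/141)·log₂(40/141) + (48/141)·log₂(48/141) + (40/141)·log₂(40/141))
  = 1.8776 bits

1.8776 bits


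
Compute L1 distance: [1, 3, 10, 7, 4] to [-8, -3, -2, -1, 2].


d = |1+ 8| + |3+ 3| + |10+ 2| + |7+ 1| + |4-2|
  = 9 + 6 + 12 + 8 + 2
  = 37

37


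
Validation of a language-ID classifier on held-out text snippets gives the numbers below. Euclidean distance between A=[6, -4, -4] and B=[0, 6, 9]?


d = √((6-0)² + (-4-6)² + (-4-9)²)
  = √(36 + 100 + 169)
  = √305 = 17.4642

17.4642


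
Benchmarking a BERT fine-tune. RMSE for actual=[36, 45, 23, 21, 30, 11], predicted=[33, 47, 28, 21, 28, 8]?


MSE = 51/6 = 8.5
RMSE = √(51/6) = 2.9155

2.9155


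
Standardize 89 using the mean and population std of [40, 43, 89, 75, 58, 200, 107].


μ = 87.4286, σ = 51.1325
z = (89 - 87.4286)/51.1325 = 0.0307

0.0307


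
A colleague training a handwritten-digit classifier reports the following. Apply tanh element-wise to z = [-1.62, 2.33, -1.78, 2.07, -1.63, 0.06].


tanh(-1.62) = -0.9246
tanh(2.33) = 0.9812
tanh(-1.78) = -0.9447
tanh(2.07) = 0.9687
tanh(-1.63) = -0.9261
tanh(0.06) = 0.0599
result = [-0.9246, 0.9812, -0.9447, 0.9687, -0.9261, 0.0599]

[-0.9246, 0.9812, -0.9447, 0.9687, -0.9261, 0.0599]


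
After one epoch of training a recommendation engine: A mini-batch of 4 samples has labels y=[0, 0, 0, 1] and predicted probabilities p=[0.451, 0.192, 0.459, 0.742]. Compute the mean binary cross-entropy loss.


L[0] = -ln(1-0.451) = -ln(0.549) = 0.5997
L[1] = -ln(1-0.192) = -ln(0.808) = 0.2132
L[2] = -ln(1-0.459) = -ln(0.541) = 0.6143
L[3] = -ln(0.742) = 0.2984
mean = (0.5997 + 0.2132 + 0.6143 + 0.2984)/4 = 0.4314

0.4314


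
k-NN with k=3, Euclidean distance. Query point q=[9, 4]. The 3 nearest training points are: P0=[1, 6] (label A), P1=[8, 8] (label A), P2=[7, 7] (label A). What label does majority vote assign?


d(q,P0) = 8.2462  (label A)
d(q,P1) = 4.1231  (label A)
d(q,P2) = 3.6056  (label A)
Votes: A=3, B=0
Majority → A

A


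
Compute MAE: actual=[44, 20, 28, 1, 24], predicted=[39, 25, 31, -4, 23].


Absolute errors: |44-39|=5, |20-25|=5, |28-31|=3, |1+ 4|=5, |24-23|=1
Sum = 19
MAE = 19/5 = 19/5

19/5


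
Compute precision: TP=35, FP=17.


Precision = TP/(TP+FP)
= 35/(35+17)
= 35/52 = 67.31%

67.31%


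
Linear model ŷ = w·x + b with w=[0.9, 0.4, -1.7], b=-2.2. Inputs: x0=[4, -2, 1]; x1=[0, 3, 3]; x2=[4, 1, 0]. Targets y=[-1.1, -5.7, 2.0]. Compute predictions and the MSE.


ŷ0 = (0.9)·(4) + (0.4)·(-2) + (-1.7)·(1) - 2.2 = -1.1
ŷ1 = (0.9)·(0) + (0.4)·(3) + (-1.7)·(3) - 2.2 = -6.1
ŷ2 = (0.9)·(4) + (0.4)·(1) + (-1.7)·(0) - 2.2 = 1.8
errors² = [0.0, 0.16, 0.04]
MSE = 0.2000/3 = 0.0667

0.0667


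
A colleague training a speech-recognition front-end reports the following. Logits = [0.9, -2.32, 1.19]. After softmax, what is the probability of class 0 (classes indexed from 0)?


Exponentials: e^0.9=2.4596, e^-2.32=0.0983, e^1.19=3.2871
Sum = 5.845
Softmax = [0.4208, 0.0168, 0.5624]
p[0] = 2.4596/5.845 = 0.4208

0.4208


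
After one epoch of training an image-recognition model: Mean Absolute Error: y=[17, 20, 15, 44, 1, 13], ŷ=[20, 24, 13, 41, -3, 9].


Absolute errors: |17-20|=3, |20-24|=4, |15-13|=2, |44-41|=3, |1+ 3|=4, |13-9|=4
Sum = 20
MAE = 20/6 = 10/3

10/3


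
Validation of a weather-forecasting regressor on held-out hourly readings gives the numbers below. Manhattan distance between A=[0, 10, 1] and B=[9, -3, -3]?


d = |0-9| + |10+ 3| + |1+ 3|
  = 9 + 13 + 4
  = 26

26


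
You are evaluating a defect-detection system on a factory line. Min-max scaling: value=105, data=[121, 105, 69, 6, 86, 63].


min=6, max=121
(105-6)/(121-6) = 99/115 = 0.8609

0.8609


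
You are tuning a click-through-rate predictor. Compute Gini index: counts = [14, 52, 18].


Probabilities: [14/84, 52/84, 18/84] ≈ [0.1667, 0.619, 0.2143]
Σpᵢ² = (196 + 2704 + 324)/84² = 3224/7056
Gini = 1 - Σpᵢ² = 1 - 3224/7056 = 0.5431

0.5431


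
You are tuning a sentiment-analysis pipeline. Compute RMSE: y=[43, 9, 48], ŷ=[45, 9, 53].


MSE = 29/3 = 9.6667
RMSE = √(29/3) = 3.1091

3.1091


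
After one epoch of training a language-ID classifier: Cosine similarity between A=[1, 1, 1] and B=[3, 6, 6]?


A·B = 1·3 + 1·6 + 1·6 = 15
‖A‖ = √3 = 1.7321, ‖B‖ = √81 = 9
cos = 15/(√3·√81) = 15/√243 = 0.9623

0.9623


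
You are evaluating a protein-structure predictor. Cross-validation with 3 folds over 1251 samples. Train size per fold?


Fold size = 1251/3 = 417
Training per fold = 1251 - 417 = 834

834


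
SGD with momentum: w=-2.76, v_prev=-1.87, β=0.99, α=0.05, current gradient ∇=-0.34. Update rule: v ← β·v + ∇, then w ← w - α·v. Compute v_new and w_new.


v_new = 0.99·-1.87 - 0.34 = -1.8513 - 0.34 = -2.1913
w_new = -2.76 - 0.05·-2.1913 = -2.76 + 0.109565 = -2.650435

v_new=-2.1913, w_new=-2.650435


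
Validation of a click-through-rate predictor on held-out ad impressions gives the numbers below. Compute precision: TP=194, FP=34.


Precision = TP/(TP+FP)
= 194/(194+34)
= 194/228 = 85.09%

85.09%


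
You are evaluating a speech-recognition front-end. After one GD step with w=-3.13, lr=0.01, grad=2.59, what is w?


w_new = w - α·∇
= -3.13 - 0.01·2.59
= -3.13 - 0.0259
= -3.1559

-3.1559


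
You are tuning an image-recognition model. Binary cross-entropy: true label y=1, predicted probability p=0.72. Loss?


BCE = -[y·ln(p) + (1-y)·ln(1-p)]
= -1·ln(0.72) - 0
= -ln(0.72) = 0.3285

0.3285


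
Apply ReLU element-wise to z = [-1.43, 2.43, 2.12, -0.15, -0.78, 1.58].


ReLU(-1.43) = max(0, -1.43) = 0.0
ReLU(2.43) = max(0, 2.43) = 2.43
ReLU(2.12) = max(0, 2.12) = 2.12
ReLU(-0.15) = max(0, -0.15) = 0.0
ReLU(-0.78) = max(0, -0.78) = 0.0
ReLU(1.58) = max(0, 1.58) = 1.58
result = [0.0, 2.43, 2.12, 0.0, 0.0, 1.58]

[0.0, 2.43, 2.12, 0.0, 0.0, 1.58]


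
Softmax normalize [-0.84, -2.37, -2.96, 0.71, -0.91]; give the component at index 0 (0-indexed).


Exponentials: e^-0.84=0.4317, e^-2.37=0.0935, e^-2.96=0.0518, e^0.71=2.034, e^-0.91=0.4025
Sum = 3.0135
Softmax = [0.1433, 0.031, 0.0172, 0.675, 0.1336]
p[0] = 0.4317/3.0135 = 0.1433

0.1433


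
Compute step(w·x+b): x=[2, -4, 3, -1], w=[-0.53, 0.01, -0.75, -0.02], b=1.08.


z = (2)·(-0.53) + (-4)·(0.01) + (3)·(-0.75) + (-1)·(-0.02) + 1.08
  = -2.25
step(z) = 0 (z<0)

0


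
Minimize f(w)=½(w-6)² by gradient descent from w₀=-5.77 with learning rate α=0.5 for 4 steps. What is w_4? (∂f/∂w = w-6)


step 1: grad = -5.77-6 = -11.77; w = -5.77 - 0.5·(-11.77) = 0.115
step 2: grad = 0.115-6 = -5.885; w = 0.115 - 0.5·(-5.885) = 3.0575
step 3: grad = 3.0575-6 = -2.9425; w = 3.0575 - 0.5·(-2.9425) = 4.52875
step 4: grad = 4.52875-6 = -1.47125; w = 4.52875 - 0.5·(-1.47125) = 5.264375

5.264375


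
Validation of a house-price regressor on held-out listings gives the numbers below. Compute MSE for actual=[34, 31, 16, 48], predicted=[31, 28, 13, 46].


Squared errors: (34-31)²=9, (31-28)²=9, (16-13)²=9, (48-46)²=4
Sum = 31
MSE = 31/4 = 31/4

31/4


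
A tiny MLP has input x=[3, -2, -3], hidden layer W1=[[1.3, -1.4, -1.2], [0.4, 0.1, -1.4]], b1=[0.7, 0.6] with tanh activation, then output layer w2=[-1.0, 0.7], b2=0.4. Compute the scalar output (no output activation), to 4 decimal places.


z1[0] = (1.3)·(3) + (-1.4)·(-2) + (-1.2)·(-3) + 0.7 = 11.0
z1[1] = (0.4)·(3) + (0.1)·(-2) + (-1.4)·(-3) + 0.6 = 5.8
h = tanh(z1) = [1.0, 1.0]
output = (-1.0)·(1.0) + (0.7)·(1.0) + 0.4 = 0.1

0.1


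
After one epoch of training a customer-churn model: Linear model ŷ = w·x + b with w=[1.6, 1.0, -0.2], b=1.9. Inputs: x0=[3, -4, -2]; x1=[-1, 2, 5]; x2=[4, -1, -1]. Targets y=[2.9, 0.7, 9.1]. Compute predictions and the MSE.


ŷ0 = (1.6)·(3) + (1.0)·(-4) + (-0.2)·(-2) + 1.9 = 3.1
ŷ1 = (1.6)·(-1) + (1.0)·(2) + (-0.2)·(5) + 1.9 = 1.3
ŷ2 = (1.6)·(4) + (1.0)·(-1) + (-0.2)·(-1) + 1.9 = 7.5
errors² = [0.04, 0.36, 2.56]
MSE = 2.9600/3 = 0.9867

0.9867


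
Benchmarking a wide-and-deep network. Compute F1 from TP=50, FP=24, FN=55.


Precision = 50/74 = 0.6757
Recall = 50/105 = 0.4762
F1 = 2·P·R/(P+R) = 2·TP/(2·TP+FP+FN) = 100/(100+24+55) = 100/179 = 0.5587

0.5587


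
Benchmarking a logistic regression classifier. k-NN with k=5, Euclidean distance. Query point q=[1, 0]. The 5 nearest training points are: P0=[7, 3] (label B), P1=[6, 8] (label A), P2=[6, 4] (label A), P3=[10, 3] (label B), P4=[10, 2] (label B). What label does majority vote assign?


d(q,P0) = 6.7082  (label B)
d(q,P1) = 9.434  (label A)
d(q,P2) = 6.4031  (label A)
d(q,P3) = 9.4868  (label B)
d(q,P4) = 9.2195  (label B)
Votes: A=2, B=3
Majority → B

B


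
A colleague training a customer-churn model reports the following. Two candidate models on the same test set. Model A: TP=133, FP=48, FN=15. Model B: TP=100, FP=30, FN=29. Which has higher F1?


Model A: P=133/181=0.7348, R=133/148=0.8986, F1=2PR/(P+R)=2TP/(2TP+FP+FN)=266/329=0.8085
Model B: P=100/130=0.7692, R=100/129=0.7752, F1=2PR/(P+R)=2TP/(2TP+FP+FN)=200/259=0.7722
0.8085 > 0.7722 → Model A

Model A


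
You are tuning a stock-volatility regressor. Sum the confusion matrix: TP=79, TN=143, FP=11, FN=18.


Total = TP + TN + FP + FN
= 79 + 143 + 11 + 18
= 251
(Predicted positive: 90, predicted negative: 161)

251


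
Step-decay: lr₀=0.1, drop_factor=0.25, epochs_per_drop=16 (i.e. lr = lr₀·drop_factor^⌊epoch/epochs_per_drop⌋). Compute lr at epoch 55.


n_drops = ⌊55/16⌋ = 3
lr = 0.1·0.25^3 = 0.1·0.015625 = 0.0015625

0.0015625


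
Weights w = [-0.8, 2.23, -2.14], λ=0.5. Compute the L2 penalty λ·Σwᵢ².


‖w‖₂² = (-0.8)² + (2.23)² + (-2.14)²
     = 0.64 + 4.9729 + 4.5796
     = 10.1925
λ·‖w‖₂² = 0.5·10.1925 = 5.09625

5.09625


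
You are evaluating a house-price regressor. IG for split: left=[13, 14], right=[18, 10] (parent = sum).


Parent = [31, 24], H_parent = 0.9883
H_left = 0.999 (n=27), H_right = 0.9403 (n=28)
H_children = (27/55)·0.999 + (28/55)·0.9403 = 0.9691
IG = 0.9883 - 0.9691 = 0.0192

0.0192


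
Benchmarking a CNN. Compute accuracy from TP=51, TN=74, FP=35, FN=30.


Accuracy = (TP+TN)/(TP+TN+FP+FN)
= (51+74)/(190)
= 125/190 = 65.79%

65.79%


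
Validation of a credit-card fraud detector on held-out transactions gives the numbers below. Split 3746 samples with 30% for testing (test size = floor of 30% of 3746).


Test = ⌊3746·30/100⌋ = 1123
Train = 3746 - 1123 = 2623

Train: 2623, Test: 1123


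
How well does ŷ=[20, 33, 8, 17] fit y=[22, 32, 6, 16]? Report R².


ȳ = 19
SS_res = Σ(y-ŷ)² = 10
SS_tot = Σ(y-ȳ)² = 356
R² = 1 - SS_res/SS_tot = 1 - 0.0281 = 0.9719

0.9719


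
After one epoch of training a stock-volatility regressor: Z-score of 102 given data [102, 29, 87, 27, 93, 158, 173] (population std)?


μ = 95.5714, σ = 52.3009
z = (102 - 95.5714)/52.3009 = 0.1229

0.1229


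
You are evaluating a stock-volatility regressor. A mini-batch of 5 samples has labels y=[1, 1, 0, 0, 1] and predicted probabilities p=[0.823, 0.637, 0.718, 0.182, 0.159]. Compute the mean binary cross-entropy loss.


L[0] = -ln(0.823) = 0.1948
L[1] = -ln(0.637) = 0.451
L[2] = -ln(1-0.718) = -ln(0.282) = 1.2658
L[3] = -ln(1-0.182) = -ln(0.818) = 0.2009
L[4] = -ln(0.159) = 1.8389
mean = (0.1948 + 0.451 + 1.2658 + 0.2009 + 1.8389)/5 = 0.7903

0.7903


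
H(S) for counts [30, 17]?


Probabilities: [30/47, 17/47] ≈ [0.6383, 0.3617]
H = -((30/47)·log₂(30/47) + (17/47)·log₂(17/47))
  = 0.9441 bits

0.9441 bits


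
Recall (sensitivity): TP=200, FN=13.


Recall = TP/(TP+FN)
= 200/(200+13)
= 200/213 = 93.9%

93.9%


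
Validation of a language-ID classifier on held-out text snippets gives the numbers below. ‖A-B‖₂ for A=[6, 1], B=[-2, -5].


d = √((6+ 2)² + (1+ 5)²)
  = √(64 + 36)
  = √100 = 10.0

10.0


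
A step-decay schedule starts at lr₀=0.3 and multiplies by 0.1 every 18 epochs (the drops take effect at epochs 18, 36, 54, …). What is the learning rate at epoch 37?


n_drops = ⌊37/18⌋ = 2
lr = 0.3·0.1^2 = 0.3·0.01 = 0.003

0.003


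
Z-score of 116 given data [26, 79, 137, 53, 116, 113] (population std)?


μ = 87.3333, σ = 38.6379
z = (116 - 87.3333)/38.6379 = 0.7419

0.7419


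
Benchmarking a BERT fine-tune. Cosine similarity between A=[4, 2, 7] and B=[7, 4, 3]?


A·B = 4·7 + 2·4 + 7·3 = 57
‖A‖ = √69 = 8.3066, ‖B‖ = √74 = 8.6023
cos = 57/(√69·√74) = 57/√5106 = 0.7977

0.7977


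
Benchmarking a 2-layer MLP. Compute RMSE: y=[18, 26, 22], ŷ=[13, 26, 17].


MSE = 50/3 = 16.6667
RMSE = √(50/3) = 4.0825

4.0825


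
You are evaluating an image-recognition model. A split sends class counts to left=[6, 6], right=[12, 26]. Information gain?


Parent = [18, 32], H_parent = 0.9427
H_left = 1 (n=12), H_right = 0.8997 (n=38)
H_children = (12/50)·1 + (38/50)·0.8997 = 0.9238
IG = 0.9427 - 0.9238 = 0.0189

0.0189


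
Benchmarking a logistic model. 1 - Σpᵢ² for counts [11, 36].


Probabilities: [11/47, 36/47] ≈ [0.234, 0.766]
Σpᵢ² = (121 + 1296)/47² = 1417/2209
Gini = 1 - Σpᵢ² = 1 - 1417/2209 = 0.3585

0.3585


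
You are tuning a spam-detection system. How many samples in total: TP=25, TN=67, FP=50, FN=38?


Total = TP + TN + FP + FN
= 25 + 67 + 50 + 38
= 180
(Predicted positive: 75, predicted negative: 105)

180


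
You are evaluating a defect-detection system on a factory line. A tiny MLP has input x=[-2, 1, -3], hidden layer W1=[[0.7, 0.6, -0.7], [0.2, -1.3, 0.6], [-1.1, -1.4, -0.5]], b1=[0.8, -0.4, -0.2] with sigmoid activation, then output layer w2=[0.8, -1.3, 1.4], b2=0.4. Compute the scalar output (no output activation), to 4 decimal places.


z1[0] = (0.7)·(-2) + (0.6)·(1) + (-0.7)·(-3) + 0.8 = 2.1
z1[1] = (0.2)·(-2) + (-1.3)·(1) + (0.6)·(-3) - 0.4 = -3.9
z1[2] = (-1.1)·(-2) + (-1.4)·(1) + (-0.5)·(-3) - 0.2 = 2.1
h = sigmoid(z1) = [0.8909, 0.0198, 0.8909]
output = (0.8)·(0.8909) + (-1.3)·(0.0198) + (1.4)·(0.8909) + 0.4 = 2.3342

2.3342


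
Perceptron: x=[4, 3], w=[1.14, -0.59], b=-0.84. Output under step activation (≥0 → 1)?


z = (4)·(1.14) + (3)·(-0.59) - 0.84
  = 1.95
step(z) = 1 (z≥0)

1


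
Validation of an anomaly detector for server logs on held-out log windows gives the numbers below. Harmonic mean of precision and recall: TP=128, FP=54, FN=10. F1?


Precision = 128/182 = 0.7033
Recall = 128/138 = 0.9275
F1 = 2·P·R/(P+R) = 2·TP/(2·TP+FP+FN) = 256/(256+54+10) = 256/320 = 0.8

0.8


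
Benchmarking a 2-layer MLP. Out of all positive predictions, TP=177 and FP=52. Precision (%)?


Precision = TP/(TP+FP)
= 177/(177+52)
= 177/229 = 77.29%

77.29%


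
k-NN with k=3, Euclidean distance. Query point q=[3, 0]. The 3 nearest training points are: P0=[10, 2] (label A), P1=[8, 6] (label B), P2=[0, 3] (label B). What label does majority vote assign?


d(q,P0) = 7.2801  (label A)
d(q,P1) = 7.8102  (label B)
d(q,P2) = 4.2426  (label B)
Votes: A=1, B=2
Majority → B

B


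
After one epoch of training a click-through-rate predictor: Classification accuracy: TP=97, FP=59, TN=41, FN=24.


Accuracy = (TP+TN)/(TP+TN+FP+FN)
= (97+41)/(221)
= 138/221 = 62.44%

62.44%


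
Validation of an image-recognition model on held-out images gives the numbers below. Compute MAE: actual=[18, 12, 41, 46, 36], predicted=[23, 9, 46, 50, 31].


Absolute errors: |18-23|=5, |12-9|=3, |41-46|=5, |46-50|=4, |36-31|=5
Sum = 22
MAE = 22/5 = 22/5

22/5


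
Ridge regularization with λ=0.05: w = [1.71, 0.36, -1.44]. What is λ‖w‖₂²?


‖w‖₂² = (1.71)² + (0.36)² + (-1.44)²
     = 2.9241 + 0.1296 + 2.0736
     = 5.1273
λ·‖w‖₂² = 0.05·5.1273 = 0.256365

0.256365


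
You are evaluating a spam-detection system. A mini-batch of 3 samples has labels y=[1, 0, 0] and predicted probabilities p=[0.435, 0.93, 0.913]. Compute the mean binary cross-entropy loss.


L[0] = -ln(0.435) = 0.8324
L[1] = -ln(1-0.93) = -ln(0.07) = 2.6593
L[2] = -ln(1-0.913) = -ln(0.087) = 2.4418
mean = (0.8324 + 2.6593 + 2.4418)/3 = 1.9778

1.9778


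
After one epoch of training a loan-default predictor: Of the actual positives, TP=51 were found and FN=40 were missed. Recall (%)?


Recall = TP/(TP+FN)
= 51/(51+40)
= 51/91 = 56.04%

56.04%


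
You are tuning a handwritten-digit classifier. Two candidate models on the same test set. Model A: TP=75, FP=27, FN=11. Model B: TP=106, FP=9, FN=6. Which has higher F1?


Model A: P=75/102=0.7353, R=75/86=0.8721, F1=2PR/(P+R)=2TP/(2TP+FP+FN)=150/188=0.7979
Model B: P=106/115=0.9217, R=106/112=0.9464, F1=2PR/(P+R)=2TP/(2TP+FP+FN)=212/227=0.9339
0.7979 < 0.9339 → Model B

Model B


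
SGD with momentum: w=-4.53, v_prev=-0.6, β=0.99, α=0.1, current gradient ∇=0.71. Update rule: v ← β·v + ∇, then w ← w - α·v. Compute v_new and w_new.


v_new = 0.99·-0.6 + 0.71 = -0.594 + 0.71 = 0.116
w_new = -4.53 - 0.1·0.116 = -4.53 - 0.0116 = -4.5416

v_new=0.116, w_new=-4.5416


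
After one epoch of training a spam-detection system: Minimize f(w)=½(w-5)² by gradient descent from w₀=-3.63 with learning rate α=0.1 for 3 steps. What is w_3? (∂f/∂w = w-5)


step 1: grad = -3.63-5 = -8.63; w = -3.63 - 0.1·(-8.63) = -2.767
step 2: grad = -2.767-5 = -7.767; w = -2.767 - 0.1·(-7.767) = -1.9903
step 3: grad = -1.9903-5 = -6.9903; w = -1.9903 - 0.1·(-6.9903) = -1.29127

-1.29127


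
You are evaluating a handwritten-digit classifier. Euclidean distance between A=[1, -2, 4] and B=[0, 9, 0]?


d = √((1-0)² + (-2-9)² + (4-0)²)
  = √(1 + 121 + 16)
  = √138 = 11.7473

11.7473


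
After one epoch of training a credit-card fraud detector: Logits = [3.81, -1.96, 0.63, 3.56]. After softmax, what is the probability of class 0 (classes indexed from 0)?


Exponentials: e^3.81=45.1504, e^-1.96=0.1409, e^0.63=1.8776, e^3.56=35.1632
Sum = 82.3321
Softmax = [0.5484, 0.0017, 0.0228, 0.4271]
p[0] = 45.1504/82.3321 = 0.5484

0.5484


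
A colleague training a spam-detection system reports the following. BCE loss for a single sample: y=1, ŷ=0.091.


BCE = -[y·ln(p) + (1-y)·ln(1-p)]
= -1·ln(0.091) - 0
= -ln(0.091) = 2.3969

2.3969


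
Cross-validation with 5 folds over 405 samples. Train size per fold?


Fold size = 405/5 = 81
Training per fold = 405 - 81 = 324

324


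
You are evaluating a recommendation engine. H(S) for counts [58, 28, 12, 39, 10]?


Probabilities: [58/147, 28/147, 12/147, 39/147, 10/147] ≈ [0.3946, 0.1905, 0.0816, 0.2653, 0.068]
H = -((58/147)·log₂(58/147) + (28/147)·log₂(28/147) + (12/147)·log₂(12/147) + (39/147)·log₂(39/147) + (10/147)·log₂(10/147))
  = 2.0518 bits

2.0518 bits


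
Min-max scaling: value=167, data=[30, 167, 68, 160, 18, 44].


min=18, max=167
(167-18)/(167-18) = 149/149 = 1.0

1.0


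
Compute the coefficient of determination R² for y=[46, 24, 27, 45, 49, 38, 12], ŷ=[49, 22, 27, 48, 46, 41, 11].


ȳ = 34.4286
SS_res = Σ(y-ŷ)² = 41
SS_tot = Σ(y-ȳ)² = 1137.71
R² = 1 - SS_res/SS_tot = 1 - 0.036 = 0.964

0.964


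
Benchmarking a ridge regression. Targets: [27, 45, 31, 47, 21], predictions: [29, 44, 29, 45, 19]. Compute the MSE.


Squared errors: (27-29)²=4, (45-44)²=1, (31-29)²=4, (47-45)²=4, (21-19)²=4
Sum = 17
MSE = 17/5 = 17/5

17/5


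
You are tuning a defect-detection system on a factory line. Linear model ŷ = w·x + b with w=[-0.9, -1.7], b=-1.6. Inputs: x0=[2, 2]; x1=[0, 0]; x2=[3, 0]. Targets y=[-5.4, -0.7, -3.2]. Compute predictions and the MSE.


ŷ0 = (-0.9)·(2) + (-1.7)·(2) - 1.6 = -6.8
ŷ1 = (-0.9)·(0) + (-1.7)·(0) - 1.6 = -1.6
ŷ2 = (-0.9)·(3) + (-1.7)·(0) - 1.6 = -4.3
errors² = [1.96, 0.81, 1.21]
MSE = 3.9800/3 = 1.3267

1.3267


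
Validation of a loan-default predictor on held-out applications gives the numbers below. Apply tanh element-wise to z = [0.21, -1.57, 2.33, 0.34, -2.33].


tanh(0.21) = 0.207
tanh(-1.57) = -0.917
tanh(2.33) = 0.9812
tanh(0.34) = 0.3275
tanh(-2.33) = -0.9812
result = [0.207, -0.917, 0.9812, 0.3275, -0.9812]

[0.207, -0.917, 0.9812, 0.3275, -0.9812]


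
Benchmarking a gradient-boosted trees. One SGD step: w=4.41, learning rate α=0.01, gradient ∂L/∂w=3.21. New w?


w_new = w - α·∇
= 4.41 - 0.01·3.21
= 4.41 - 0.0321
= 4.3779

4.3779


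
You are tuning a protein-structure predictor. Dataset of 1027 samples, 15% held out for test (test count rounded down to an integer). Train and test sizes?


Test = ⌊1027·15/100⌋ = 154
Train = 1027 - 154 = 873

Train: 873, Test: 154


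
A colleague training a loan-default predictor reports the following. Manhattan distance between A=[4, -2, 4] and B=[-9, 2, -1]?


d = |4+ 9| + |-2-2| + |4+ 1|
  = 13 + 4 + 5
  = 22

22


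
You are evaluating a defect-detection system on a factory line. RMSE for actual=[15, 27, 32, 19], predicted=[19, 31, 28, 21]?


MSE = 52/4 = 13
RMSE = √(52/4) = 3.6056

3.6056


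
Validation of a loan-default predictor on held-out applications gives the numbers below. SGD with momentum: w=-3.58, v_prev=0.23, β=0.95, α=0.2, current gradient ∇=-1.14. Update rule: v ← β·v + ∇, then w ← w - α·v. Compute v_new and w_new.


v_new = 0.95·0.23 - 1.14 = 0.2185 - 1.14 = -0.9215
w_new = -3.58 - 0.2·-0.9215 = -3.58 + 0.1843 = -3.3957

v_new=-0.9215, w_new=-3.3957


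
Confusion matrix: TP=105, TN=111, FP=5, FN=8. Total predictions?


Total = TP + TN + FP + FN
= 105 + 111 + 5 + 8
= 229
(Predicted positive: 110, predicted negative: 119)

229


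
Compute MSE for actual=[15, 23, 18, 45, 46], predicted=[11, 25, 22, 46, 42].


Squared errors: (15-11)²=16, (23-25)²=4, (18-22)²=16, (45-46)²=1, (46-42)²=16
Sum = 53
MSE = 53/5 = 53/5

53/5


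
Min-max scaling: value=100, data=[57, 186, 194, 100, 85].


min=57, max=194
(100-57)/(194-57) = 43/137 = 0.3139

0.3139


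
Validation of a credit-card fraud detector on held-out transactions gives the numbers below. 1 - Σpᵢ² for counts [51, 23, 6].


Probabilities: [51/80, 23/80, 6/80] ≈ [0.6375, 0.2875, 0.075]
Σpᵢ² = (2601 + 529 + 36)/80² = 3166/6400
Gini = 1 - Σpᵢ² = 1 - 3166/6400 = 0.5053

0.5053


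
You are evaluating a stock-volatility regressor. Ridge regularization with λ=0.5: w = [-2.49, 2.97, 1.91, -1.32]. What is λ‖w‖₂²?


‖w‖₂² = (-2.49)² + (2.97)² + (1.91)² + (-1.32)²
     = 6.2001 + 8.8209 + 3.6481 + 1.7424
     = 20.4115
λ·‖w‖₂² = 0.5·20.4115 = 10.20575

10.20575


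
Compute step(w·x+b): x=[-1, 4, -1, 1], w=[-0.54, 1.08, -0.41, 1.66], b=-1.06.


z = (-1)·(-0.54) + (4)·(1.08) + (-1)·(-0.41) + (1)·(1.66) - 1.06
  = 5.87
step(z) = 1 (z≥0)

1


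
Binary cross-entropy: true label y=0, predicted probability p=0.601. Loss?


BCE = -[y·ln(p) + (1-y)·ln(1-p)]
= -0 - 1·ln(1-0.601)
= -ln(0.399) = 0.9188

0.9188


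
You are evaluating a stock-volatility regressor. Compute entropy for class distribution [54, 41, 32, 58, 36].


Probabilities: [54/221, 41/221, 32/221, 58/221, 36/221] ≈ [0.2443, 0.1855, 0.1448, 0.2624, 0.1629]
H = -((54/221)·log₂(54/221) + (41/221)·log₂(41/221) + (32/221)·log₂(32/221) + (58/221)·log₂(58/221) + (36/221)·log₂(36/221))
  = 2.2843 bits

2.2843 bits


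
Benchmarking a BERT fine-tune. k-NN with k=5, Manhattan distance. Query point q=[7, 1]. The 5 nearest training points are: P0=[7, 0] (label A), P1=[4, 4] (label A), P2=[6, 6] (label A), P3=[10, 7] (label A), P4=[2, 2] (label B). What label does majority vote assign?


d(q,P0) = 1  (label A)
d(q,P1) = 6  (label A)
d(q,P2) = 6  (label A)
d(q,P3) = 9  (label A)
d(q,P4) = 6  (label B)
Votes: A=4, B=1
Majority → A

A


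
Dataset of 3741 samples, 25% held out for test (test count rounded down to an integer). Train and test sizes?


Test = ⌊3741·25/100⌋ = 935
Train = 3741 - 935 = 2806

Train: 2806, Test: 935


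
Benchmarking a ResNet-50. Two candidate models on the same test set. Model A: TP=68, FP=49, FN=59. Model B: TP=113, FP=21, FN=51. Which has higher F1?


Model A: P=68/117=0.5812, R=68/127=0.5354, F1=2PR/(P+R)=2TP/(2TP+FP+FN)=136/244=0.5574
Model B: P=113/134=0.8433, R=113/164=0.689, F1=2PR/(P+R)=2TP/(2TP+FP+FN)=226/298=0.7584
0.5574 < 0.7584 → Model B

Model B


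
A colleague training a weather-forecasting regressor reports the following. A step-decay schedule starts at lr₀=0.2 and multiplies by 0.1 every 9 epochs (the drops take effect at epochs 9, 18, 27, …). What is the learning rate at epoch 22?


n_drops = ⌊22/9⌋ = 2
lr = 0.2·0.1^2 = 0.2·0.01 = 0.002

0.002


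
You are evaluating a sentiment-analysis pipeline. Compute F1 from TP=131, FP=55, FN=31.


Precision = 131/186 = 0.7043
Recall = 131/162 = 0.8086
F1 = 2·P·R/(P+R) = 2·TP/(2·TP+FP+FN) = 262/(262+55+31) = 262/348 = 0.7529

0.7529


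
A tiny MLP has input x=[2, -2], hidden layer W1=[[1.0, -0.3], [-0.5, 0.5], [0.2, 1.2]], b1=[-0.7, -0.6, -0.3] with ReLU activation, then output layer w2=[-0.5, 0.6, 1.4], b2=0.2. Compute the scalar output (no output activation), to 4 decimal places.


z1[0] = (1.0)·(2) + (-0.3)·(-2) - 0.7 = 1.9
z1[1] = (-0.5)·(2) + (0.5)·(-2) - 0.6 = -2.6
z1[2] = (0.2)·(2) + (1.2)·(-2) - 0.3 = -2.3
h = ReLU(z1) = [1.9, 0.0, 0.0]
output = (-0.5)·(1.9) + (0.6)·(0.0) + (1.4)·(0.0) + 0.2 = -0.75

-0.75


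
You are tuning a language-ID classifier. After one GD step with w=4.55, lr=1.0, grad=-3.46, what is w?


w_new = w - α·∇
= 4.55 - 1.0·-3.46
= 4.55 + 3.46
= 8.01

8.01


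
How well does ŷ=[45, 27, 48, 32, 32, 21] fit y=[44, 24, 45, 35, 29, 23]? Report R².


ȳ = 33.3333
SS_res = Σ(y-ŷ)² = 41
SS_tot = Σ(y-ȳ)² = 465.33
R² = 1 - SS_res/SS_tot = 1 - 0.0881 = 0.9119

0.9119


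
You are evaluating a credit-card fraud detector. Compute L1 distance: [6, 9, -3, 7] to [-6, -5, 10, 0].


d = |6+ 6| + |9+ 5| + |-3-10| + |7-0|
  = 12 + 14 + 13 + 7
  = 46

46


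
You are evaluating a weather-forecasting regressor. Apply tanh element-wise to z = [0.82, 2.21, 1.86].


tanh(0.82) = 0.6751
tanh(2.21) = 0.9762
tanh(1.86) = 0.9527
result = [0.6751, 0.9762, 0.9527]

[0.6751, 0.9762, 0.9527]


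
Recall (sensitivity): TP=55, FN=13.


Recall = TP/(TP+FN)
= 55/(55+13)
= 55/68 = 80.88%

80.88%


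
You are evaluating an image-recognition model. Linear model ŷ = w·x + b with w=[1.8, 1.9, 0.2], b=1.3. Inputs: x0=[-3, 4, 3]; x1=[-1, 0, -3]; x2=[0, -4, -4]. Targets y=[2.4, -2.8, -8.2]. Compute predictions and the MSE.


ŷ0 = (1.8)·(-3) + (1.9)·(4) + (0.2)·(3) + 1.3 = 4.1
ŷ1 = (1.8)·(-1) + (1.9)·(0) + (0.2)·(-3) + 1.3 = -1.1
ŷ2 = (1.8)·(0) + (1.9)·(-4) + (0.2)·(-4) + 1.3 = -7.1
errors² = [2.89, 2.89, 1.21]
MSE = 6.9900/3 = 2.33

2.33


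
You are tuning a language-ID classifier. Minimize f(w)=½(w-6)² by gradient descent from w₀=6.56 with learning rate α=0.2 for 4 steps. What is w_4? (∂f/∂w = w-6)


step 1: grad = 6.56-6 = 0.56; w = 6.56 - 0.2·(0.56) = 6.448
step 2: grad = 6.448-6 = 0.448; w = 6.448 - 0.2·(0.448) = 6.3584
step 3: grad = 6.3584-6 = 0.3584; w = 6.3584 - 0.2·(0.3584) = 6.28672
step 4: grad = 6.28672-6 = 0.28672; w = 6.28672 - 0.2·(0.28672) = 6.229376

6.229376


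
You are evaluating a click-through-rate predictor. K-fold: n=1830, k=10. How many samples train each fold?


Fold size = 1830/10 = 183
Training per fold = 1830 - 183 = 1647

1647


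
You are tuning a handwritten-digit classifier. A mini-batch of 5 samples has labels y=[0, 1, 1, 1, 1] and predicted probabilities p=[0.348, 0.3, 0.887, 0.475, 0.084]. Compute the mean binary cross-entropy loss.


L[0] = -ln(1-0.348) = -ln(0.652) = 0.4277
L[1] = -ln(0.3) = 1.204
L[2] = -ln(0.887) = 0.1199
L[3] = -ln(0.475) = 0.7444
L[4] = -ln(0.084) = 2.4769
mean = (0.4277 + 1.204 + 0.1199 + 0.7444 + 2.4769)/5 = 0.9946

0.9946


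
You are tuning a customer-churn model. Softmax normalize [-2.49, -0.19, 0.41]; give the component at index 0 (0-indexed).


Exponentials: e^-2.49=0.0829, e^-0.19=0.827, e^0.41=1.5068
Sum = 2.4167
Softmax = [0.0343, 0.3422, 0.6235]
p[0] = 0.0829/2.4167 = 0.0343

0.0343


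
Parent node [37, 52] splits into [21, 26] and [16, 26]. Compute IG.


Parent = [37, 52], H_parent = 0.9794
H_left = 0.9918 (n=47), H_right = 0.9587 (n=42)
H_children = (47/89)·0.9918 + (42/89)·0.9587 = 0.9762
IG = 0.9794 - 0.9762 = 0.0032

0.0032


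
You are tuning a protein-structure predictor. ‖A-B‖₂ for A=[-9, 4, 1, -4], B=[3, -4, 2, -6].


d = √((-9-3)² + (4+ 4)² + (1-2)² + (-4+ 6)²)
  = √(144 + 64 + 1 + 4)
  = √213 = 14.5945

14.5945


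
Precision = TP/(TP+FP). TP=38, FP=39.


Precision = TP/(TP+FP)
= 38/(38+39)
= 38/77 = 49.35%

49.35%


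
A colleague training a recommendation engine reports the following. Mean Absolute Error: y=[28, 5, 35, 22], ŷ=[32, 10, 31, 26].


Absolute errors: |28-32|=4, |5-10|=5, |35-31|=4, |22-26|=4
Sum = 17
MAE = 17/4 = 17/4

17/4


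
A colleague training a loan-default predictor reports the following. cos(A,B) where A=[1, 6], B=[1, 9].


A·B = 1·1 + 6·9 = 55
‖A‖ = √37 = 6.0828, ‖B‖ = √82 = 9.0554
cos = 55/(√37·√82) = 55/√3034 = 0.9985

0.9985


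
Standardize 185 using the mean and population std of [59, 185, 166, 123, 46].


μ = 115.8, σ = 55.6036
z = (185 - 115.8)/55.6036 = 1.2445

1.2445


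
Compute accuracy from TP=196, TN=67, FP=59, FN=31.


Accuracy = (TP+TN)/(TP+TN+FP+FN)
= (196+67)/(353)
= 263/353 = 74.5%

74.5%


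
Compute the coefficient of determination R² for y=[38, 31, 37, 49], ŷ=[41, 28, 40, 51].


ȳ = 38.75
SS_res = Σ(y-ŷ)² = 31
SS_tot = Σ(y-ȳ)² = 168.75
R² = 1 - SS_res/SS_tot = 1 - 0.1837 = 0.8163

0.8163


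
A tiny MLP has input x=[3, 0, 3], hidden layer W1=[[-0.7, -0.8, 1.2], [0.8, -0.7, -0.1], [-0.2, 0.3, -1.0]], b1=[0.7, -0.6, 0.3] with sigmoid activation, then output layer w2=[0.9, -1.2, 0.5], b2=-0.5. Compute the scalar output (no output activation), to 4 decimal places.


z1[0] = (-0.7)·(3) + (-0.8)·(0) + (1.2)·(3) + 0.7 = 2.2
z1[1] = (0.8)·(3) + (-0.7)·(0) + (-0.1)·(3) - 0.6 = 1.5
z1[2] = (-0.2)·(3) + (0.3)·(0) + (-1.0)·(3) + 0.3 = -3.3
h = sigmoid(z1) = [0.9002, 0.8176, 0.0356]
output = (0.9)·(0.9002) + (-1.2)·(0.8176) + (0.5)·(0.0356) - 0.5 = -0.6531

-0.6531


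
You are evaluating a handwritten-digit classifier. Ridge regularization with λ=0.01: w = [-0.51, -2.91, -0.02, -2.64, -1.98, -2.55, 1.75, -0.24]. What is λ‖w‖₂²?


‖w‖₂² = (-0.51)² + (-2.91)² + (-0.02)² + (-2.64)² + (-1.98)² + (-2.55)² + (1.75)² + (-0.24)²
     = 0.2601 + 8.4681 + 0.0004 + 6.9696 + 3.9204 + 6.5025 + 3.0625 + 0.0576
     = 29.2412
λ·‖w‖₂² = 0.01·29.2412 = 0.292412

0.292412


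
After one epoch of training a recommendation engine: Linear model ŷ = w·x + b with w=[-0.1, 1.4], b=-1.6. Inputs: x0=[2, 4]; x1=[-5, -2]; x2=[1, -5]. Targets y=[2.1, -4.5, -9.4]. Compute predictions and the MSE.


ŷ0 = (-0.1)·(2) + (1.4)·(4) - 1.6 = 3.8
ŷ1 = (-0.1)·(-5) + (1.4)·(-2) - 1.6 = -3.9
ŷ2 = (-0.1)·(1) + (1.4)·(-5) - 1.6 = -8.7
errors² = [2.89, 0.36, 0.49]
MSE = 3.7400/3 = 1.2467

1.2467


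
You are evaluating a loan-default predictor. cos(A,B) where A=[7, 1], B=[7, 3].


A·B = 7·7 + 1·3 = 52
‖A‖ = √50 = 7.0711, ‖B‖ = √58 = 7.6158
cos = 52/(√50·√58) = 52/√2900 = 0.9656

0.9656


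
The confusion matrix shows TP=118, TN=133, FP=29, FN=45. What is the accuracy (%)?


Accuracy = (TP+TN)/(TP+TN+FP+FN)
= (118+133)/(325)
= 251/325 = 77.23%

77.23%


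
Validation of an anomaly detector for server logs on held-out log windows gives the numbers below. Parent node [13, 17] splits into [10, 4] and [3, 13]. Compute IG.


Parent = [13, 17], H_parent = 0.9871
H_left = 0.8631 (n=14), H_right = 0.6962 (n=16)
H_children = (14/30)·0.8631 + (16/30)·0.6962 = 0.7741
IG = 0.9871 - 0.7741 = 0.213

0.213


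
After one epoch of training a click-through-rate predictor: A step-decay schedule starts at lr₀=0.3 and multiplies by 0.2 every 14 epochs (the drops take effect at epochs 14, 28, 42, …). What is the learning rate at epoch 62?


n_drops = ⌊62/14⌋ = 4
lr = 0.3·0.2^4 = 0.3·0.0016 = 0.00048

0.00048


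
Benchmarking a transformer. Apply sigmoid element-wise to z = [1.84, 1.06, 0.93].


σ(1.84) = 1/(1+e^-1.84) = 0.8629
σ(1.06) = 1/(1+e^-1.06) = 0.7427
σ(0.93) = 1/(1+e^-0.93) = 0.7171
result = [0.8629, 0.7427, 0.7171]

[0.8629, 0.7427, 0.7171]


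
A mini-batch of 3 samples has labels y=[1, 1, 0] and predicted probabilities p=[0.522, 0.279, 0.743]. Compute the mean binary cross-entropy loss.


L[0] = -ln(0.522) = 0.6501
L[1] = -ln(0.279) = 1.2765
L[2] = -ln(1-0.743) = -ln(0.257) = 1.3587
mean = (0.6501 + 1.2765 + 1.3587)/3 = 1.0951

1.0951


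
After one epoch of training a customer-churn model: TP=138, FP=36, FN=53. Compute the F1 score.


Precision = 138/174 = 0.7931
Recall = 138/191 = 0.7225
F1 = 2·P·R/(P+R) = 2·TP/(2·TP+FP+FN) = 276/(276+36+53) = 276/365 = 0.7562

0.7562


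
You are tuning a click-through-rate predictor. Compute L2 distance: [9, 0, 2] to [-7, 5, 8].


d = √((9+ 7)² + (0-5)² + (2-8)²)
  = √(256 + 25 + 36)
  = √317 = 17.8045

17.8045


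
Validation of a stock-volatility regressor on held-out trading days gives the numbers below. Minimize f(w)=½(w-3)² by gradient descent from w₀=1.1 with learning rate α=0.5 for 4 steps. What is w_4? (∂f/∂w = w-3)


step 1: grad = 1.1-3 = -1.9; w = 1.1 - 0.5·(-1.9) = 2.05
step 2: grad = 2.05-3 = -0.95; w = 2.05 - 0.5·(-0.95) = 2.525
step 3: grad = 2.525-3 = -0.475; w = 2.525 - 0.5·(-0.475) = 2.7625
step 4: grad = 2.7625-3 = -0.2375; w = 2.7625 - 0.5·(-0.2375) = 2.88125

2.88125


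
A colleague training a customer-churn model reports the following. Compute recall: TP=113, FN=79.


Recall = TP/(TP+FN)
= 113/(113+79)
= 113/192 = 58.85%

58.85%


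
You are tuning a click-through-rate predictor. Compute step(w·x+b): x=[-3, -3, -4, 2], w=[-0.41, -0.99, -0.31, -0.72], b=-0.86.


z = (-3)·(-0.41) + (-3)·(-0.99) + (-4)·(-0.31) + (2)·(-0.72) - 0.86
  = 3.14
step(z) = 1 (z≥0)

1


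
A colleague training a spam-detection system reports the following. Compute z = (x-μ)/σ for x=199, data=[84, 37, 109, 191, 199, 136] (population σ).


μ = 126, σ = 57.1956
z = (199 - 126)/57.1956 = 1.2763

1.2763


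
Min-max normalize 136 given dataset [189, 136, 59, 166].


min=59, max=189
(136-59)/(189-59) = 77/130 = 0.5923

0.5923


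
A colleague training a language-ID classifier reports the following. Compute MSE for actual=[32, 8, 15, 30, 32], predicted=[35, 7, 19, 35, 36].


Squared errors: (32-35)²=9, (8-7)²=1, (15-19)²=16, (30-35)²=25, (32-36)²=16
Sum = 67
MSE = 67/5 = 67/5

67/5


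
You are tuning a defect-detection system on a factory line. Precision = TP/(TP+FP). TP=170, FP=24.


Precision = TP/(TP+FP)
= 170/(170+24)
= 170/194 = 87.63%

87.63%


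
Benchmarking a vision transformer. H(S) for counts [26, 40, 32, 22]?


Probabilities: [26/120, 40/120, 32/120, 22/120] ≈ [0.2167, 0.3333, 0.2667, 0.1833]
H = -((26/120)·log₂(26/120) + (40/120)·log₂(40/120) + (32/120)·log₂(32/120) + (22/120)·log₂(22/120))
  = 1.9636 bits

1.9636 bits


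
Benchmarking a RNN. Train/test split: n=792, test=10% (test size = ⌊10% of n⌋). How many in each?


Test = ⌊792·10/100⌋ = 79
Train = 792 - 79 = 713

Train: 713, Test: 79


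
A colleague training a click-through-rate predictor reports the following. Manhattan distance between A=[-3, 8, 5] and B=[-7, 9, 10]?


d = |-3+ 7| + |8-9| + |5-10|
  = 4 + 1 + 5
  = 10

10


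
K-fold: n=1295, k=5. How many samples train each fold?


Fold size = 1295/5 = 259
Training per fold = 1295 - 259 = 1036

1036


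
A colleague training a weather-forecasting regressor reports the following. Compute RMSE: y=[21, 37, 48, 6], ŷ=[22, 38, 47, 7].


MSE = 4/4 = 1
RMSE = √(4/4) = 1.0

1.0


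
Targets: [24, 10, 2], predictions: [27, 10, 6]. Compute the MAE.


Absolute errors: |24-27|=3, |10-10|=0, |2-6|=4
Sum = 7
MAE = 7/3 = 7/3

7/3


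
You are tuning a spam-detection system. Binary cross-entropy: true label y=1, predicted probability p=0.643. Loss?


BCE = -[y·ln(p) + (1-y)·ln(1-p)]
= -1·ln(0.643) - 0
= -ln(0.643) = 0.4416

0.4416


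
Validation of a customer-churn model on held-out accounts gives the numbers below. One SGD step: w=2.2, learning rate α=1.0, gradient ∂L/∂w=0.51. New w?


w_new = w - α·∇
= 2.2 - 1.0·0.51
= 2.2 - 0.51
= 1.69

1.69


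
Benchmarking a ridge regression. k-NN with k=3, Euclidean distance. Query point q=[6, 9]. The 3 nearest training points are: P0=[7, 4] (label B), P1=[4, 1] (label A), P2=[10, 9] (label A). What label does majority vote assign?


d(q,P0) = 5.099  (label B)
d(q,P1) = 8.2462  (label A)
d(q,P2) = 4.0  (label A)
Votes: A=2, B=1
Majority → A

A


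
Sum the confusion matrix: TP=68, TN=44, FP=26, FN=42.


Total = TP + TN + FP + FN
= 68 + 44 + 26 + 42
= 180
(Predicted positive: 94, predicted negative: 86)

180


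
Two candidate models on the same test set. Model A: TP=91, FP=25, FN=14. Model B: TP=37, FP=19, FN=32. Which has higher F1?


Model A: P=91/116=0.7845, R=91/105=0.8667, F1=2PR/(P+R)=2TP/(2TP+FP+FN)=182/221=0.8235
Model B: P=37/56=0.6607, R=37/69=0.5362, F1=2PR/(P+R)=2TP/(2TP+FP+FN)=74/125=0.592
0.8235 > 0.592 → Model A

Model A


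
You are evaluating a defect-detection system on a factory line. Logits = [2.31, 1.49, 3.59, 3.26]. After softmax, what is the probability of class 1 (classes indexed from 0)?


Exponentials: e^2.31=10.0744, e^1.49=4.4371, e^3.59=36.2341, e^3.26=26.0495
Sum = 76.7951
Softmax = [0.1312, 0.0578, 0.4718, 0.3392]
p[1] = 4.4371/76.7951 = 0.0578

0.0578


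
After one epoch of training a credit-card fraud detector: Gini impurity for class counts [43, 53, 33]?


Probabilities: [43/129, 53/129, 33/129] ≈ [0.3333, 0.4109, 0.2558]
Σpᵢ² = (1849 + 2809 + 1089)/129² = 5747/16641
Gini = 1 - Σpᵢ² = 1 - 5747/16641 = 0.6546

0.6546


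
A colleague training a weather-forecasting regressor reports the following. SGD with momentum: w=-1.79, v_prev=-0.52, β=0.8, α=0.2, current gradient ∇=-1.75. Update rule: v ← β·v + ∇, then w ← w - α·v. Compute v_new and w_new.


v_new = 0.8·-0.52 - 1.75 = -0.416 - 1.75 = -2.166
w_new = -1.79 - 0.2·-2.166 = -1.79 + 0.4332 = -1.3568

v_new=-2.166, w_new=-1.3568


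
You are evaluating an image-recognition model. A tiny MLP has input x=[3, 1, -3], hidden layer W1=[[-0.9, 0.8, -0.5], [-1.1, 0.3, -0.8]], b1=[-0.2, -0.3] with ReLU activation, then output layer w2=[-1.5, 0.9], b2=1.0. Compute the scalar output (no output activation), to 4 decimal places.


z1[0] = (-0.9)·(3) + (0.8)·(1) + (-0.5)·(-3) - 0.2 = -0.6
z1[1] = (-1.1)·(3) + (0.3)·(1) + (-0.8)·(-3) - 0.3 = -0.9
h = ReLU(z1) = [0.0, 0.0]
output = (-1.5)·(0.0) + (0.9)·(0.0) + 1.0 = 1.0

1.0
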